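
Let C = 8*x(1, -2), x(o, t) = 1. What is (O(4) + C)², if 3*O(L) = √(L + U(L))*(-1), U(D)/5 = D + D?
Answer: 620/9 - 32*√11/3 ≈ 33.512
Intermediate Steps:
U(D) = 10*D (U(D) = 5*(D + D) = 5*(2*D) = 10*D)
C = 8 (C = 8*1 = 8)
O(L) = -√11*√L/3 (O(L) = (√(L + 10*L)*(-1))/3 = (√(11*L)*(-1))/3 = ((√11*√L)*(-1))/3 = (-√11*√L)/3 = -√11*√L/3)
(O(4) + C)² = (-√11*√4/3 + 8)² = (-⅓*√11*2 + 8)² = (-2*√11/3 + 8)² = (8 - 2*√11/3)²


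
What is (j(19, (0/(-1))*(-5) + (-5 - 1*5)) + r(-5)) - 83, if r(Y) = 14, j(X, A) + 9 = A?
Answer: -88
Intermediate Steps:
j(X, A) = -9 + A
(j(19, (0/(-1))*(-5) + (-5 - 1*5)) + r(-5)) - 83 = ((-9 + ((0/(-1))*(-5) + (-5 - 1*5))) + 14) - 83 = ((-9 + ((0*(-1))*(-5) + (-5 - 5))) + 14) - 83 = ((-9 + (0*(-5) - 10)) + 14) - 83 = ((-9 + (0 - 10)) + 14) - 83 = ((-9 - 10) + 14) - 83 = (-19 + 14) - 83 = -5 - 83 = -88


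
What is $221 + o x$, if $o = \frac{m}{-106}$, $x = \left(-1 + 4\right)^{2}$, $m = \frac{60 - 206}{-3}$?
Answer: $\frac{11494}{53} \approx 216.87$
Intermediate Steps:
$m = \frac{146}{3}$ ($m = \left(-146\right) \left(- \frac{1}{3}\right) = \frac{146}{3} \approx 48.667$)
$x = 9$ ($x = 3^{2} = 9$)
$o = - \frac{73}{159}$ ($o = \frac{146}{3 \left(-106\right)} = \frac{146}{3} \left(- \frac{1}{106}\right) = - \frac{73}{159} \approx -0.45912$)
$221 + o x = 221 - \frac{219}{53} = \frac{11494}{53}$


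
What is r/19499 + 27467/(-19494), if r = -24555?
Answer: -1014254203/380113506 ≈ -2.6683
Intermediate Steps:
r/19499 + 27467/(-19494) = -24555/19499 + 27467/(-19494) = -24555*1/19499 + 27467*(-1/19494) = -24555/19499 - 27467/19494 = -1014254203/380113506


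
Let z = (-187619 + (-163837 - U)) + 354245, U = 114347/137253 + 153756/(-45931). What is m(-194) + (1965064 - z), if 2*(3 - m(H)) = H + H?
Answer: 12371736435046085/6304167543 ≈ 1.9625e+6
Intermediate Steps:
m(H) = 3 - H (m(H) = 3 - (H + H)/2 = 3 - H)
U = -15851400211/6304167543 (U = 114347*(1/137253) + 153756*(-1/45931) = 114347/137253 - 153756/45931 = -15851400211/6304167543 ≈ -2.5144)
z = 17598174677638/6304167543 (z = (-187619 + (-163837 - 1*(-15851400211/6304167543))) + 354245 = (-187619 + (-163837 + 15851400211/6304167543)) + 354245 = (-187619 - 1032840046342280/6304167543) + 354245 = -2215621656592397/6304167543 + 354245 = 17598174677638/6304167543 ≈ 2791.5)
m(-194) + (1965064 - z) = (3 - 1*(-194)) + (1965064 - 1*17598174677638/6304167543) = (3 + 194) + (1965064 - 17598174677638/6304167543) = 197 + 12370494514040114/6304167543 = 12371736435046085/6304167543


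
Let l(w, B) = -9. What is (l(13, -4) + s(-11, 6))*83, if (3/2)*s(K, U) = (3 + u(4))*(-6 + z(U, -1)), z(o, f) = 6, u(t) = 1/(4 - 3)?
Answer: -747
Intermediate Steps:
u(t) = 1 (u(t) = 1/1 = 1)
s(K, U) = 0 (s(K, U) = 2*((3 + 1)*(-6 + 6))/3 = 2*(4*0)/3 = (⅔)*0 = 0)
(l(13, -4) + s(-11, 6))*83 = (-9 + 0)*83 = -9*83 = -747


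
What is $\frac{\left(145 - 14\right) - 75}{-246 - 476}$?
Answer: $- \frac{28}{361} \approx -0.077562$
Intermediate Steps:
$\frac{\left(145 - 14\right) - 75}{-246 - 476} = \frac{\left(145 - 14\right) - 75}{-722} = \left(131 - 75\right) \left(- \frac{1}{722}\right) = 56 \left(- \frac{1}{722}\right) = - \frac{28}{361}$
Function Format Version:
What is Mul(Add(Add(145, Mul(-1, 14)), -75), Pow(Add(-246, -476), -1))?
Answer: Rational(-28, 361) ≈ -0.077562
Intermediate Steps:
Mul(Add(Add(145, Mul(-1, 14)), -75), Pow(Add(-246, -476), -1)) = Mul(Add(Add(145, -14), -75), Pow(-722, -1)) = Mul(Add(131, -75), Rational(-1, 722)) = Mul(56, Rational(-1, 722)) = Rational(-28, 361)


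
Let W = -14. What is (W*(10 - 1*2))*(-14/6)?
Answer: 784/3 ≈ 261.33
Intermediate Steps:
(W*(10 - 1*2))*(-14/6) = (-14*(10 - 1*2))*(-14/6) = (-14*(10 - 2))*(-14*1/6) = -14*8*(-7/3) = -112*(-7/3) = 784/3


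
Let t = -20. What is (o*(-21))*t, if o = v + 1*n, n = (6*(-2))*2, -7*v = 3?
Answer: -10260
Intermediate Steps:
v = -3/7 (v = -⅐*3 = -3/7 ≈ -0.42857)
n = -24 (n = -12*2 = -24)
o = -171/7 (o = -3/7 + 1*(-24) = -3/7 - 24 = -171/7 ≈ -24.429)
(o*(-21))*t = -171/7*(-21)*(-20) = 513*(-20) = -10260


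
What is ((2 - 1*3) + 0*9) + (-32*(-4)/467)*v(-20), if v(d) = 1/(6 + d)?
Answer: -3333/3269 ≈ -1.0196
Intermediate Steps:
((2 - 1*3) + 0*9) + (-32*(-4)/467)*v(-20) = ((2 - 1*3) + 0*9) + (-32*(-4)/467)/(6 - 20) = ((2 - 3) + 0) + (128*(1/467))/(-14) = (-1 + 0) + (128/467)*(-1/14) = -1 - 64/3269 = -3333/3269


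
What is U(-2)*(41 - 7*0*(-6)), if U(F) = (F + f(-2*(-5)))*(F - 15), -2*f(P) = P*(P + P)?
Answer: 71094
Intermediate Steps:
f(P) = -P² (f(P) = -P*(P + P)/2 = -P*2*P/2 = -P²)
U(F) = (-100 + F)*(-15 + F) (U(F) = (F - (-2*(-5))²)*(F - 15) = (F - 1*10²)*(-15 + F) = (F - 1*100)*(-15 + F) = (F - 100)*(-15 + F) = (-100 + F)*(-15 + F))
U(-2)*(41 - 7*0*(-6)) = (1500 + (-2)² - 115*(-2))*(41 - 7*0*(-6)) = (1500 + 4 + 230)*(41 + 0*(-6)) = 1734*(41 + 0) = 1734*41 = 71094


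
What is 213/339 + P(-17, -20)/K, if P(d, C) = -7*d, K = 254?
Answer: 31481/28702 ≈ 1.0968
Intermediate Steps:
213/339 + P(-17, -20)/K = 213/339 - 7*(-17)/254 = 213*(1/339) + 119*(1/254) = 71/113 + 119/254 = 31481/28702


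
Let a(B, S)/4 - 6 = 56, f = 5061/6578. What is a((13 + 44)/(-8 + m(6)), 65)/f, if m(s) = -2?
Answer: 1631344/5061 ≈ 322.34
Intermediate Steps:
f = 5061/6578 (f = 5061*(1/6578) = 5061/6578 ≈ 0.76938)
a(B, S) = 248 (a(B, S) = 24 + 4*56 = 24 + 224 = 248)
a((13 + 44)/(-8 + m(6)), 65)/f = 248/(5061/6578) = 248*(6578/5061) = 1631344/5061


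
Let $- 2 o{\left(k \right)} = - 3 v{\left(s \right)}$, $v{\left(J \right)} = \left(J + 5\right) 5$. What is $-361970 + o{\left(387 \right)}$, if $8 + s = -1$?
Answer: $-362000$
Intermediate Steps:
$s = -9$ ($s = -8 - 1 = -9$)
$v{\left(J \right)} = 25 + 5 J$ ($v{\left(J \right)} = \left(5 + J\right) 5 = 25 + 5 J$)
$o{\left(k \right)} = -30$ ($o{\left(k \right)} = - \frac{\left(-3\right) \left(25 + 5 \left(-9\right)\right)}{2} = - \frac{\left(-3\right) \left(25 - 45\right)}{2} = - \frac{\left(-3\right) \left(-20\right)}{2} = \left(- \frac{1}{2}\right) 60 = -30$)
$-361970 + o{\left(387 \right)} = -361970 - 30 = -362000$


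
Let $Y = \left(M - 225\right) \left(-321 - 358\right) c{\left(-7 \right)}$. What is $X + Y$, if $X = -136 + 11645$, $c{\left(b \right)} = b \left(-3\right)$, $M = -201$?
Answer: $6085843$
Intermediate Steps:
$c{\left(b \right)} = - 3 b$
$X = 11509$
$Y = 6074334$ ($Y = \left(-201 - 225\right) \left(-321 - 358\right) \left(\left(-3\right) \left(-7\right)\right) = \left(-426\right) \left(-679\right) 21 = 289254 \cdot 21 = 6074334$)
$X + Y = 11509 + 6074334 = 6085843$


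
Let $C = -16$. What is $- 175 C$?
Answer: $2800$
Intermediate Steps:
$- 175 C = \left(-175\right) \left(-16\right) = 2800$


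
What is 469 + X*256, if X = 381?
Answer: 98005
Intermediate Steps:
469 + X*256 = 469 + 381*256 = 469 + 97536 = 98005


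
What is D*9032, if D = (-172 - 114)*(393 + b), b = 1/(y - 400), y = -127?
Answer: -534996610720/527 ≈ -1.0152e+9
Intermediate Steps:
b = -1/527 (b = 1/(-127 - 400) = 1/(-527) = -1/527 ≈ -0.0018975)
D = -59233460/527 (D = (-172 - 114)*(393 - 1/527) = -286*207110/527 = -59233460/527 ≈ -1.1240e+5)
D*9032 = -59233460/527*9032 = -534996610720/527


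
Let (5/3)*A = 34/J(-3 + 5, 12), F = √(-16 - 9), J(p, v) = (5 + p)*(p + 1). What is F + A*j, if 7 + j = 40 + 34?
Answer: 2278/35 + 5*I ≈ 65.086 + 5.0*I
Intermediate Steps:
J(p, v) = (1 + p)*(5 + p) (J(p, v) = (5 + p)*(1 + p) = (1 + p)*(5 + p))
F = 5*I (F = √(-25) = 5*I ≈ 5.0*I)
j = 67 (j = -7 + (40 + 34) = -7 + 74 = 67)
A = 34/35 (A = 3*(34/(5 + (-3 + 5)² + 6*(-3 + 5)))/5 = 3*(34/(5 + 2² + 6*2))/5 = 3*(34/(5 + 4 + 12))/5 = 3*(34/21)/5 = 3*(34*(1/21))/5 = (⅗)*(34/21) = 34/35 ≈ 0.97143)
F + A*j = 5*I + (34/35)*67 = 5*I + 2278/35 = 2278/35 + 5*I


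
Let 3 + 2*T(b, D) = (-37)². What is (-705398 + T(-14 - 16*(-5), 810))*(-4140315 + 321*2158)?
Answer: 2429573319855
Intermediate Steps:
T(b, D) = 683 (T(b, D) = -3/2 + (½)*(-37)² = -3/2 + (½)*1369 = -3/2 + 1369/2 = 683)
(-705398 + T(-14 - 16*(-5), 810))*(-4140315 + 321*2158) = (-705398 + 683)*(-4140315 + 321*2158) = -704715*(-4140315 + 692718) = -704715*(-3447597) = 2429573319855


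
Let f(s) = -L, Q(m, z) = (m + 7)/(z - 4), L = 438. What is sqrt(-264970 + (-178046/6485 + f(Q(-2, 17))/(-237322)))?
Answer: I*sqrt(156919772166717433585985)/769516585 ≈ 514.78*I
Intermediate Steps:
Q(m, z) = (7 + m)/(-4 + z)
f(s) = -438 (f(s) = -1*438 = -438)
sqrt(-264970 + (-178046/6485 + f(Q(-2, 17))/(-237322))) = sqrt(-264970 + (-178046/6485 - 438/(-237322))) = sqrt(-264970 + (-178046*1/6485 - 438*(-1/237322))) = sqrt(-264970 + (-178046/6485 + 219/118661)) = sqrt(-264970 - 21125696191/769516585) = sqrt(-203919935223641/769516585) = I*sqrt(156919772166717433585985)/769516585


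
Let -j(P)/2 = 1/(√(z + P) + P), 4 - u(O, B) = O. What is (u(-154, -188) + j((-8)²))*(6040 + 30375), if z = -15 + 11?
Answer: 5804186850/1009 + 36415*√15/1009 ≈ 5.7526e+6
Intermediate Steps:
u(O, B) = 4 - O
z = -4
j(P) = -2/(P + √(-4 + P)) (j(P) = -2/(√(-4 + P) + P) = -2/(P + √(-4 + P)))
(u(-154, -188) + j((-8)²))*(6040 + 30375) = ((4 - 1*(-154)) - 2/((-8)² + √(-4 + (-8)²)))*(6040 + 30375) = ((4 + 154) - 2/(64 + √(-4 + 64)))*36415 = (158 - 2/(64 + √60))*36415 = (158 - 2/(64 + 2*√15))*36415 = 5753570 - 72830/(64 + 2*√15)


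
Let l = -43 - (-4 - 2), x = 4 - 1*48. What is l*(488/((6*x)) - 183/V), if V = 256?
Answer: 801235/8448 ≈ 94.843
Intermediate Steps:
x = -44 (x = 4 - 48 = -44)
l = -37 (l = -43 - 1*(-6) = -43 + 6 = -37)
l*(488/((6*x)) - 183/V) = -37*(488/((6*(-44))) - 183/256) = -37*(488/(-264) - 183*1/256) = -37*(488*(-1/264) - 183/256) = -37*(-61/33 - 183/256) = -37*(-21655/8448) = 801235/8448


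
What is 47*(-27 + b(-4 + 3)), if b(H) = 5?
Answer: -1034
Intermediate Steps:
47*(-27 + b(-4 + 3)) = 47*(-27 + 5) = 47*(-22) = -1034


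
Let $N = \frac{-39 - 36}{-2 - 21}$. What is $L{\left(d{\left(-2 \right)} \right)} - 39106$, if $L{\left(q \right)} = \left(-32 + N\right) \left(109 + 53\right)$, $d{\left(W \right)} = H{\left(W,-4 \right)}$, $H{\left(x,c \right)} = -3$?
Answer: $- \frac{1006520}{23} \approx -43762.0$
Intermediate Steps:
$N = \frac{75}{23}$ ($N = - \frac{75}{-23} = \left(-75\right) \left(- \frac{1}{23}\right) = \frac{75}{23} \approx 3.2609$)
$d{\left(W \right)} = -3$
$L{\left(q \right)} = - \frac{107082}{23}$ ($L{\left(q \right)} = \left(-32 + \frac{75}{23}\right) \left(109 + 53\right) = \left(- \frac{661}{23}\right) 162 = - \frac{107082}{23}$)
$L{\left(d{\left(-2 \right)} \right)} - 39106 = - \frac{107082}{23} - 39106 = - \frac{1006520}{23}$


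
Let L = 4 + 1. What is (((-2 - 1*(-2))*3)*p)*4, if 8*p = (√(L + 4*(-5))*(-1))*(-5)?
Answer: 0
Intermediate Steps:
L = 5
p = 5*I*√15/8 (p = ((√(5 + 4*(-5))*(-1))*(-5))/8 = ((√(5 - 20)*(-1))*(-5))/8 = ((√(-15)*(-1))*(-5))/8 = (((I*√15)*(-1))*(-5))/8 = (-I*√15*(-5))/8 = (5*I*√15)/8 = 5*I*√15/8 ≈ 2.4206*I)
(((-2 - 1*(-2))*3)*p)*4 = (((-2 - 1*(-2))*3)*(5*I*√15/8))*4 = (((-2 + 2)*3)*(5*I*√15/8))*4 = ((0*3)*(5*I*√15/8))*4 = (0*(5*I*√15/8))*4 = 0*4 = 0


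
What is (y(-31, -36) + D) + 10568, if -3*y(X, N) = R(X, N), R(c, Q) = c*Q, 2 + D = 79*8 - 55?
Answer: 10771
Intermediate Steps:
D = 575 (D = -2 + (79*8 - 55) = -2 + (632 - 55) = -2 + 577 = 575)
R(c, Q) = Q*c
y(X, N) = -N*X/3
(y(-31, -36) + D) + 10568 = (-⅓*(-36)*(-31) + 575) + 10568 = (-372 + 575) + 10568 = 203 + 10568 = 10771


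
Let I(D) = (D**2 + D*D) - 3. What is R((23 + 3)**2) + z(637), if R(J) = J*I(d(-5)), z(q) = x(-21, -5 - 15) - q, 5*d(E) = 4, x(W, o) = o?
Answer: -45493/25 ≈ -1819.7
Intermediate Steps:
d(E) = 4/5 (d(E) = (1/5)*4 = 4/5)
I(D) = -3 + 2*D**2 (I(D) = (D**2 + D**2) - 3 = 2*D**2 - 3 = -3 + 2*D**2)
z(q) = -20 - q (z(q) = (-5 - 15) - q = -20 - q)
R(J) = -43*J/25 (R(J) = J*(-3 + 2*(4/5)**2) = J*(-3 + 2*(16/25)) = J*(-3 + 32/25) = J*(-43/25) = -43*J/25)
R((23 + 3)**2) + z(637) = -43*(23 + 3)**2/25 + (-20 - 1*637) = -43/25*26**2 + (-20 - 637) = -43/25*676 - 657 = -29068/25 - 657 = -45493/25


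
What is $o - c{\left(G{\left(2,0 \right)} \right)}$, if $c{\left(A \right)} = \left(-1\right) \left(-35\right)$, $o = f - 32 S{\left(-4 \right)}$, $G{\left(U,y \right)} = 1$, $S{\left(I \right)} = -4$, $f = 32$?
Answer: $125$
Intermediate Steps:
$o = 160$ ($o = 32 - -128 = 32 + 128 = 160$)
$c{\left(A \right)} = 35$
$o - c{\left(G{\left(2,0 \right)} \right)} = 160 - 35 = 125$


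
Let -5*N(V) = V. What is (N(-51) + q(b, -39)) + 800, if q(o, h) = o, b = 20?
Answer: 4151/5 ≈ 830.20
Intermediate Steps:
N(V) = -V/5
(N(-51) + q(b, -39)) + 800 = (-1/5*(-51) + 20) + 800 = (51/5 + 20) + 800 = 151/5 + 800 = 4151/5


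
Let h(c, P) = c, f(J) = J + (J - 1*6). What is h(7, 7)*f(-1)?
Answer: -56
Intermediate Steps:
f(J) = -6 + 2*J (f(J) = J + (J - 6) = J + (-6 + J) = -6 + 2*J)
h(7, 7)*f(-1) = 7*(-6 + 2*(-1)) = 7*(-6 - 2) = 7*(-8) = -56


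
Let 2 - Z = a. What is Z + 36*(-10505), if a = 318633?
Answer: -696811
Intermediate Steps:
Z = -318631 (Z = 2 - 1*318633 = 2 - 318633 = -318631)
Z + 36*(-10505) = -318631 + 36*(-10505) = -318631 - 378180 = -696811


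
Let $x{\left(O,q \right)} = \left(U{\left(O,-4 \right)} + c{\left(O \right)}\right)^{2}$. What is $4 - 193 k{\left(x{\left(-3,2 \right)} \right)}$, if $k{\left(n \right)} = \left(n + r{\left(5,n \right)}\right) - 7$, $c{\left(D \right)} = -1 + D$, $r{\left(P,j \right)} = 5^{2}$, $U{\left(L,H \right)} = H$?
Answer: $-15822$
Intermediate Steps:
$r{\left(P,j \right)} = 25$
$x{\left(O,q \right)} = \left(-5 + O\right)^{2}$ ($x{\left(O,q \right)} = \left(-4 + \left(-1 + O\right)\right)^{2} = \left(-5 + O\right)^{2}$)
$k{\left(n \right)} = 18 + n$ ($k{\left(n \right)} = \left(n + 25\right) - 7 = \left(25 + n\right) - 7 = 18 + n$)
$4 - 193 k{\left(x{\left(-3,2 \right)} \right)} = 4 - 193 \left(18 + \left(-5 - 3\right)^{2}\right) = 4 - 193 \left(18 + \left(-8\right)^{2}\right) = 4 - 193 \left(18 + 64\right) = 4 - 15826 = -15822$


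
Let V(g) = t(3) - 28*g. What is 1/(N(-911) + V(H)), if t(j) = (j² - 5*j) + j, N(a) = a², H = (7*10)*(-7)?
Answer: 1/843638 ≈ 1.1853e-6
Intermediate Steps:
H = -490 (H = 70*(-7) = -490)
t(j) = j² - 4*j
V(g) = -3 - 28*g (V(g) = 3*(-4 + 3) - 28*g = 3*(-1) - 28*g = -3 - 28*g)
1/(N(-911) + V(H)) = 1/((-911)² + (-3 - 28*(-490))) = 1/(829921 + (-3 + 13720)) = 1/(829921 + 13717) = 1/843638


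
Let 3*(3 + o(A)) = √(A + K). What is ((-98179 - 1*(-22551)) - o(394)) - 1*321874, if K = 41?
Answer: -397499 - √435/3 ≈ -3.9751e+5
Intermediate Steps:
o(A) = -3 + √(41 + A)/3 (o(A) = -3 + √(A + 41)/3 = -3 + √(41 + A)/3)
((-98179 - 1*(-22551)) - o(394)) - 1*321874 = ((-98179 - 1*(-22551)) - (-3 + √(41 + 394)/3)) - 1*321874 = ((-98179 + 22551) - (-3 + √435/3)) - 321874 = (-75628 + (3 - √435/3)) - 321874 = (-75625 - √435/3) - 321874 = -397499 - √435/3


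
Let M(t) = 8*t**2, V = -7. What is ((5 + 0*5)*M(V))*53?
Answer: 103880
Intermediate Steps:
((5 + 0*5)*M(V))*53 = ((5 + 0*5)*(8*(-7)**2))*53 = ((5 + 0)*(8*49))*53 = (5*392)*53 = 1960*53 = 103880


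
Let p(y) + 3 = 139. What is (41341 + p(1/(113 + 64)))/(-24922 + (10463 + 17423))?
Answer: 2183/156 ≈ 13.994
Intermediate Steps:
p(y) = 136 (p(y) = -3 + 139 = 136)
(41341 + p(1/(113 + 64)))/(-24922 + (10463 + 17423)) = (41341 + 136)/(-24922 + (10463 + 17423)) = 41477/(-24922 + 27886) = 41477/2964 = 41477*(1/2964) = 2183/156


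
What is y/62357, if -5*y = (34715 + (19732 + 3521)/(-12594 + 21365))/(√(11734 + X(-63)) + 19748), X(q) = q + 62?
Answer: -6013434213464/1066442634756852185 + 304508518*√11733/1066442634756852185 ≈ -5.6078e-6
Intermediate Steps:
X(q) = 62 + q
y = -304508518/(43855*(19748 + √11733)) (y = -(34715 + (19732 + 3521)/(-12594 + 21365))/(5*(√(11734 + (62 - 63)) + 19748)) = -(34715 + 23253/8771)/(5*(√(11734 - 1) + 19748)) = -(34715 + 23253*(1/8771))/(5*(√11733 + 19748)) = -(34715 + 23253/8771)/(5*(19748 + √11733)) = -304508518/(43855*(19748 + √11733)) ≈ -0.34969)
y/62357 = (-6013434213464/17102212017205 + 304508518*√11733/17102212017205)/62357 = (-6013434213464/17102212017205 + 304508518*√11733/17102212017205)*(1/62357) = -6013434213464/1066442634756852185 + 304508518*√11733/1066442634756852185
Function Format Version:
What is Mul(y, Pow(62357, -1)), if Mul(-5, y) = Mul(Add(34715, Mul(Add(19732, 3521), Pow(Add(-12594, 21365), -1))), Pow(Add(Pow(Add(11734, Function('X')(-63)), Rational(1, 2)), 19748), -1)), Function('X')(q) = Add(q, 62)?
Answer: Add(Rational(-6013434213464, 1066442634756852185), Mul(Rational(304508518, 1066442634756852185), Pow(11733, Rational(1, 2)))) ≈ -5.6078e-6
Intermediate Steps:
Function('X')(q) = Add(62, q)
y = Mul(Rational(-304508518, 43855), Pow(Add(19748, Pow(11733, Rational(1, 2))), -1)) (y = Mul(Rational(-1, 5), Mul(Add(34715, Mul(Add(19732, 3521), Pow(Add(-12594, 21365), -1))), Pow(Add(Pow(Add(11734, Add(62, -63)), Rational(1, 2)), 19748), -1))) = Mul(Rational(-1, 5), Mul(Add(34715, Mul(23253, Pow(8771, -1))), Pow(Add(Pow(Add(11734, -1), Rational(1, 2)), 19748), -1))) = Mul(Rational(-1, 5), Mul(Add(34715, Mul(23253, Rational(1, 8771))), Pow(Add(Pow(11733, Rational(1, 2)), 19748), -1))) = Mul(Rational(-1, 5), Mul(Add(34715, Rational(23253, 8771)), Pow(Add(19748, Pow(11733, Rational(1, 2))), -1))) = Mul(Rational(-1, 5), Mul(Rational(304508518, 8771), Pow(Add(19748, Pow(11733, Rational(1, 2))), -1))) = Mul(Rational(-304508518, 43855), Pow(Add(19748, Pow(11733, Rational(1, 2))), -1)) ≈ -0.34969)
Mul(y, Pow(62357, -1)) = Mul(Add(Rational(-6013434213464, 17102212017205), Mul(Rational(304508518, 17102212017205), Pow(11733, Rational(1, 2)))), Pow(62357, -1)) = Mul(Add(Rational(-6013434213464, 17102212017205), Mul(Rational(304508518, 17102212017205), Pow(11733, Rational(1, 2)))), Rational(1, 62357)) = Add(Rational(-6013434213464, 1066442634756852185), Mul(Rational(304508518, 1066442634756852185), Pow(11733, Rational(1, 2))))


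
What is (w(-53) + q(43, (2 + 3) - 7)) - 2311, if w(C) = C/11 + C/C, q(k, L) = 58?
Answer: -24825/11 ≈ -2256.8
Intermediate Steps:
w(C) = 1 + C/11 (w(C) = C*(1/11) + 1 = C/11 + 1 = 1 + C/11)
(w(-53) + q(43, (2 + 3) - 7)) - 2311 = ((1 + (1/11)*(-53)) + 58) - 2311 = ((1 - 53/11) + 58) - 2311 = (-42/11 + 58) - 2311 = 596/11 - 2311 = -24825/11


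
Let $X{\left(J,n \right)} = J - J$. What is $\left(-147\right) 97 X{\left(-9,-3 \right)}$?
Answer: $0$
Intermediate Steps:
$X{\left(J,n \right)} = 0$
$\left(-147\right) 97 X{\left(-9,-3 \right)} = \left(-147\right) 97 \cdot 0 = \left(-14259\right) 0 = 0$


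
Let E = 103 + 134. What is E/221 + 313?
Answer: 69410/221 ≈ 314.07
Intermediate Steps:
E = 237
E/221 + 313 = 237/221 + 313 = 69410/221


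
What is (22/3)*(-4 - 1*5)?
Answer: -66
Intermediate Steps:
(22/3)*(-4 - 1*5) = (22*(⅓))*(-4 - 5) = (22/3)*(-9) = -66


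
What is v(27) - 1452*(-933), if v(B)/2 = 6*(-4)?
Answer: 1354668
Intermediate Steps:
v(B) = -48 (v(B) = 2*(6*(-4)) = 2*(-24) = -48)
v(27) - 1452*(-933) = -48 - 1452*(-933) = -48 + 1354716 = 1354668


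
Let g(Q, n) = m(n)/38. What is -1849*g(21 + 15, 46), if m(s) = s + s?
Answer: -85054/19 ≈ -4476.5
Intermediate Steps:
m(s) = 2*s
g(Q, n) = n/19 (g(Q, n) = (2*n)/38 = (2*n)*(1/38) = n/19)
-1849*g(21 + 15, 46) = -1849*46/19 = -85054/19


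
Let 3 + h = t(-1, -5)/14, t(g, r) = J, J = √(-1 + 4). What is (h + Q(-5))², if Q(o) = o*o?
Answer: (308 + √3)²/196 ≈ 489.46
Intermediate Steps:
J = √3 ≈ 1.7320
t(g, r) = √3
h = -3 + √3/14 ≈ -2.8763
Q(o) = o²
(h + Q(-5))² = ((-3 + √3/14) + (-5)²)² = ((-3 + √3/14) + 25)² = (22 + √3/14)²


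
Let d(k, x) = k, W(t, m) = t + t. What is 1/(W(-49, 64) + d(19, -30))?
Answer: -1/79 ≈ -0.012658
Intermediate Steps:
W(t, m) = 2*t
1/(W(-49, 64) + d(19, -30)) = 1/(2*(-49) + 19) = 1/(-98 + 19) = 1/(-79) = -1/79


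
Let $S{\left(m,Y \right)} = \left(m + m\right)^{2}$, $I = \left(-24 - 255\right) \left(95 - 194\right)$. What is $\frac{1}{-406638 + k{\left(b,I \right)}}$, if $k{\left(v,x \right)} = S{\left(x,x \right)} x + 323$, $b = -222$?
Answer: $\frac{1}{84290413209929} \approx 1.1864 \cdot 10^{-14}$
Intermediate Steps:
$I = 27621$ ($I = \left(-279\right) \left(-99\right) = 27621$)
$S{\left(m,Y \right)} = 4 m^{2}$ ($S{\left(m,Y \right)} = \left(2 m\right)^{2} = 4 m^{2}$)
$k{\left(v,x \right)} = 323 + 4 x^{3}$ ($k{\left(v,x \right)} = 4 x^{2} x + 323 = 4 x^{3} + 323 = 323 + 4 x^{3}$)
$\frac{1}{-406638 + k{\left(b,I \right)}} = \frac{1}{-406638 + \left(323 + 4 \cdot 27621^{3}\right)} = \frac{1}{-406638 + \left(323 + 4 \cdot 21072603404061\right)} = \frac{1}{-406638 + \left(323 + 84290413616244\right)} = \frac{1}{-406638 + 84290413616567} = \frac{1}{84290413209929}$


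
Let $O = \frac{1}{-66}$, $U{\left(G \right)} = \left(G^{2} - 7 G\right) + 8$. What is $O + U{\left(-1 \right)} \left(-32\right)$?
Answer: $- \frac{33793}{66} \approx -512.02$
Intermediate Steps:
$U{\left(G \right)} = 8 + G^{2} - 7 G$
$O = - \frac{1}{66} \approx -0.015152$
$O + U{\left(-1 \right)} \left(-32\right) = - \frac{1}{66} + \left(8 + \left(-1\right)^{2} - -7\right) \left(-32\right) = - \frac{1}{66} + \left(8 + 1 + 7\right) \left(-32\right) = - \frac{1}{66} + 16 \left(-32\right) = - \frac{1}{66} - 512 = - \frac{33793}{66}$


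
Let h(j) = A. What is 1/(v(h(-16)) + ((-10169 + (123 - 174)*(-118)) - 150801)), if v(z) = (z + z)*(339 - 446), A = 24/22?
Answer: -11/1707040 ≈ -6.4439e-6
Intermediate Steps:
A = 12/11 (A = 24*(1/22) = 12/11 ≈ 1.0909)
h(j) = 12/11
v(z) = -214*z (v(z) = (2*z)*(-107) = -214*z)
1/(v(h(-16)) + ((-10169 + (123 - 174)*(-118)) - 150801)) = 1/(-214*12/11 + ((-10169 + (123 - 174)*(-118)) - 150801)) = 1/(-2568/11 + ((-10169 - 51*(-118)) - 150801)) = 1/(-2568/11 + ((-10169 + 6018) - 150801)) = 1/(-2568/11 + (-4151 - 150801)) = 1/(-2568/11 - 154952) = 1/(-1707040/11) = -11/1707040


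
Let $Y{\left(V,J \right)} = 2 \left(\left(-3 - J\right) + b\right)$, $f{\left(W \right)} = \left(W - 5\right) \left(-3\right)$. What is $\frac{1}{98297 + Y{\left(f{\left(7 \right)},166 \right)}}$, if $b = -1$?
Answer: $\frac{1}{97957} \approx 1.0209 \cdot 10^{-5}$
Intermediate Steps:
$f{\left(W \right)} = 15 - 3 W$ ($f{\left(W \right)} = \left(-5 + W\right) \left(-3\right) = 15 - 3 W$)
$Y{\left(V,J \right)} = -8 - 2 J$ ($Y{\left(V,J \right)} = 2 \left(\left(-3 - J\right) - 1\right) = 2 \left(-4 - J\right) = -8 - 2 J$)
$\frac{1}{98297 + Y{\left(f{\left(7 \right)},166 \right)}} = \frac{1}{98297 - 340} = \frac{1}{97957}$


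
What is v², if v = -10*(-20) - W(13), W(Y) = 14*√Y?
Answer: 42548 - 5600*√13 ≈ 22357.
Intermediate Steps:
v = 200 - 14*√13 (v = -10*(-20) - 14*√13 = 200 - 14*√13 ≈ 149.52)
v² = (200 - 14*√13)²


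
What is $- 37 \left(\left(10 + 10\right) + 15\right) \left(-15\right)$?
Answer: $19425$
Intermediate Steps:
$- 37 \left(\left(10 + 10\right) + 15\right) \left(-15\right) = - 37 \left(20 + 15\right) \left(-15\right) = \left(-37\right) 35 \left(-15\right) = \left(-1295\right) \left(-15\right) = 19425$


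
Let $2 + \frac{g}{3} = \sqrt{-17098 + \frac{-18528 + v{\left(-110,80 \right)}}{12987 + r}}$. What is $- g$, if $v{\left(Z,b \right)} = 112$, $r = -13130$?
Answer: $6 - \frac{27 i \sqrt{4283994}}{143} \approx 6.0 - 390.8 i$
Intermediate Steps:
$g = -6 + \frac{27 i \sqrt{4283994}}{143}$ ($g = -6 + 3 \sqrt{-17098 + \frac{-18528 + 112}{12987 - 13130}} = -6 + 3 \sqrt{-17098 - \frac{18416}{-143}} = -6 + 3 \sqrt{-17098 - - \frac{18416}{143}} = -6 + 3 \sqrt{-17098 + \frac{18416}{143}} = -6 + 3 \sqrt{- \frac{2426598}{143}} = -6 + 3 \frac{9 i \sqrt{4283994}}{143} = -6 + \frac{27 i \sqrt{4283994}}{143} \approx -6.0 + 390.8 i$)
$- g = - (-6 + \frac{27 i \sqrt{4283994}}{143}) = 6 - \frac{27 i \sqrt{4283994}}{143}$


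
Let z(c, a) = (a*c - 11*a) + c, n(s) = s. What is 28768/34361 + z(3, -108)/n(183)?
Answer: 11685177/2096021 ≈ 5.5749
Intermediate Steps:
z(c, a) = c - 11*a + a*c (z(c, a) = (-11*a + a*c) + c = c - 11*a + a*c)
28768/34361 + z(3, -108)/n(183) = 28768/34361 + (3 - 11*(-108) - 108*3)/183 = 28768*(1/34361) + (3 + 1188 - 324)*(1/183) = 28768/34361 + 867*(1/183) = 28768/34361 + 289/61 = 11685177/2096021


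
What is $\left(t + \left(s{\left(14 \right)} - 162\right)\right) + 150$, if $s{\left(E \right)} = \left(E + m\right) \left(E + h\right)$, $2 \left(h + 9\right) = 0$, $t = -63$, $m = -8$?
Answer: $-45$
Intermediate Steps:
$h = -9$ ($h = -9 + \frac{1}{2} \cdot 0 = -9 + 0 = -9$)
$s{\left(E \right)} = \left(-9 + E\right) \left(-8 + E\right)$ ($s{\left(E \right)} = \left(E - 8\right) \left(E - 9\right) = \left(-8 + E\right) \left(-9 + E\right) = \left(-9 + E\right) \left(-8 + E\right)$)
$\left(t + \left(s{\left(14 \right)} - 162\right)\right) + 150 = \left(-63 + \left(\left(72 + 14^{2} - 238\right) - 162\right)\right) + 150 = \left(-63 + \left(\left(72 + 196 - 238\right) - 162\right)\right) + 150 = \left(-63 + \left(30 - 162\right)\right) + 150 = \left(-63 - 132\right) + 150 = -195 + 150 = -45$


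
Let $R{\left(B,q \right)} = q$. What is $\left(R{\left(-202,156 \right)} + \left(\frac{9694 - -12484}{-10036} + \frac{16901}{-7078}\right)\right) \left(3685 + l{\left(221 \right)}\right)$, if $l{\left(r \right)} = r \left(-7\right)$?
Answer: $\frac{221094603716}{683027} \approx 3.237 \cdot 10^{5}$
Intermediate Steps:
$l{\left(r \right)} = - 7 r$
$\left(R{\left(-202,156 \right)} + \left(\frac{9694 - -12484}{-10036} + \frac{16901}{-7078}\right)\right) \left(3685 + l{\left(221 \right)}\right) = \left(156 + \left(\frac{9694 - -12484}{-10036} + \frac{16901}{-7078}\right)\right) \left(3685 - 1547\right) = \left(156 + \left(\left(9694 + 12484\right) \left(- \frac{1}{10036}\right) + 16901 \left(- \frac{1}{7078}\right)\right)\right) \left(3685 - 1547\right) = \left(156 + \left(22178 \left(- \frac{1}{10036}\right) - \frac{16901}{7078}\right)\right) 2138 = \left(156 - \frac{3140330}{683027}\right) 2138 = \frac{103411882}{683027} \cdot 2138 = \frac{221094603716}{683027}$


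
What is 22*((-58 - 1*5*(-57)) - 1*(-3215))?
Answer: 75724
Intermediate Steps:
22*((-58 - 1*5*(-57)) - 1*(-3215)) = 22*((-58 - 5*(-57)) + 3215) = 22*((-58 + 285) + 3215) = 22*(227 + 3215) = 22*3442 = 75724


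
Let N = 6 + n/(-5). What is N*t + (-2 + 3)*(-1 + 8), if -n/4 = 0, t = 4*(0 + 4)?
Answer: 103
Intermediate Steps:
t = 16 (t = 4*4 = 16)
n = 0 (n = -4*0 = 0)
N = 6 (N = 6 + 0/(-5) = 6 - ⅕*0 = 6 + 0 = 6)
N*t + (-2 + 3)*(-1 + 8) = 6*16 + (-2 + 3)*(-1 + 8) = 96 + 1*7 = 96 + 7 = 103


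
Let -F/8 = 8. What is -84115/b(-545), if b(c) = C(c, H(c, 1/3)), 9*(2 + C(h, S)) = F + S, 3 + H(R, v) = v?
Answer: 2271105/254 ≈ 8941.4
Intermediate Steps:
F = -64 (F = -8*8 = -64)
H(R, v) = -3 + v
C(h, S) = -82/9 + S/9 (C(h, S) = -2 + (-64 + S)/9 = -2 + (-64/9 + S/9) = -82/9 + S/9)
b(c) = -254/27 (b(c) = -82/9 + (-3 + 1/3)/9 = -82/9 + (-3 + ⅓)/9 = -82/9 + (⅑)*(-8/3) = -82/9 - 8/27 = -254/27)
-84115/b(-545) = -84115/(-254/27) = -84115*(-27/254) = 2271105/254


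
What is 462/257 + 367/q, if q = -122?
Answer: -37955/31354 ≈ -1.2105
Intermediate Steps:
462/257 + 367/q = 462/257 + 367/(-122) = 462*(1/257) + 367*(-1/122) = 462/257 - 367/122 = -37955/31354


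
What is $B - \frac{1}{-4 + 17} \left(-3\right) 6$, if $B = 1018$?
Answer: $\frac{13252}{13} \approx 1019.4$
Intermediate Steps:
$B - \frac{1}{-4 + 17} \left(-3\right) 6 = 1018 - \frac{1}{-4 + 17} \left(-3\right) 6 = 1018 - \frac{1}{13} \left(-3\right) 6 = 1018 - \left(- \frac{3}{13}\right) 6 = 1018 - - \frac{18}{13} = 1018 + \frac{18}{13} = \frac{13252}{13}$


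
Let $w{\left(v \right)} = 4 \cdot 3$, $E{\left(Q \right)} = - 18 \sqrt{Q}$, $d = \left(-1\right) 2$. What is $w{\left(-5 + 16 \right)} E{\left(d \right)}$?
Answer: $- 216 i \sqrt{2} \approx - 305.47 i$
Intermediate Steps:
$d = -2$
$w{\left(v \right)} = 12$
$w{\left(-5 + 16 \right)} E{\left(d \right)} = 12 \left(- 18 \sqrt{-2}\right) = 12 \left(- 18 i \sqrt{2}\right) = - 216 i \sqrt{2}$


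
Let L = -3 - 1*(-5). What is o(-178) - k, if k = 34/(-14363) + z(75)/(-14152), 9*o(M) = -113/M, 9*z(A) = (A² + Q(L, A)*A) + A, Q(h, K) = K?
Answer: 26346724787/162815405976 ≈ 0.16182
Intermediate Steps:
L = 2 (L = -3 + 5 = 2)
z(A) = A/9 + 2*A²/9 (z(A) = ((A² + A*A) + A)/9 = ((A² + A²) + A)/9 = (2*A² + A)/9 = (A + 2*A²)/9 = A/9 + 2*A²/9)
o(M) = -113/(9*M) (o(M) = (-113/M)/9 = -113/(9*M))
k = -55663829/609795528 (k = 34/(-14363) + ((⅑)*75*(1 + 2*75))/(-14152) = 34*(-1/14363) + ((⅑)*75*(1 + 150))*(-1/14152) = -34/14363 + ((⅑)*75*151)*(-1/14152) = -34/14363 + (3775/3)*(-1/14152) = -34/14363 - 3775/42456 = -55663829/609795528 ≈ -0.091283)
o(-178) - k = -113/9/(-178) - 1*(-55663829/609795528) = -113/9*(-1/178) + 55663829/609795528 = 113/1602 + 55663829/609795528 = 26346724787/162815405976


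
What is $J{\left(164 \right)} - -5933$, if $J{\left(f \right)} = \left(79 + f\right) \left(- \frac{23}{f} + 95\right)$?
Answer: $\frac{4753363}{164} \approx 28984.0$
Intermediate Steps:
$J{\left(f \right)} = \left(79 + f\right) \left(95 - \frac{23}{f}\right)$
$J{\left(164 \right)} - -5933 = \left(7482 - \frac{1817}{164} + 95 \cdot 164\right) - -5933 = \left(7482 - \frac{1817}{164} + 15580\right) + 5933 = \frac{3780351}{164} + 5933 = \frac{4753363}{164}$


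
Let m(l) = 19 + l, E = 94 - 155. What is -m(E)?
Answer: 42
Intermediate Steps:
E = -61
-m(E) = -(19 - 61) = -1*(-42) = 42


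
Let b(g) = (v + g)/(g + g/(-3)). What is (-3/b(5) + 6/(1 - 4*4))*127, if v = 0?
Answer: -1524/5 ≈ -304.80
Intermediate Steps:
b(g) = 3/2 (b(g) = (0 + g)/(g + g/(-3)) = g/(g + g*(-⅓)) = g/(g - g/3) = g/((2*g/3)) = g*(3/(2*g)) = 3/2)
(-3/b(5) + 6/(1 - 4*4))*127 = (-3/3/2 + 6/(1 - 4*4))*127 = (-3*⅔ + 6/(1 - 16))*127 = (-2 + 6/(-15))*127 = (-2 + 6*(-1/15))*127 = (-2 - ⅖)*127 = -12/5*127 = -1524/5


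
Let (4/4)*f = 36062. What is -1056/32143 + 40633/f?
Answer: 1267985047/1159140866 ≈ 1.0939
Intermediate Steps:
f = 36062
-1056/32143 + 40633/f = -1056/32143 + 40633/36062 = 1267985047/1159140866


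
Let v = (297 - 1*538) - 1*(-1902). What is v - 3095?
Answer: -1434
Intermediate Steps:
v = 1661 (v = (297 - 538) + 1902 = -241 + 1902 = 1661)
v - 3095 = 1661 - 3095 = -1434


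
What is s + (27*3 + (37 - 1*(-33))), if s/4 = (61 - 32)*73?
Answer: 8619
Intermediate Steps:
s = 8468 (s = 4*((61 - 32)*73) = 4*(29*73) = 4*2117 = 8468)
s + (27*3 + (37 - 1*(-33))) = 8468 + (27*3 + (37 - 1*(-33))) = 8468 + (81 + (37 + 33)) = 8468 + (81 + 70) = 8468 + 151 = 8619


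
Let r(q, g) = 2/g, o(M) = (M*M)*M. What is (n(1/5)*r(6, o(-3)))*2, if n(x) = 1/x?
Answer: -20/27 ≈ -0.74074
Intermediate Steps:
o(M) = M³ (o(M) = M²*M = M³)
(n(1/5)*r(6, o(-3)))*2 = ((2/((-3)³))/(1/5))*2 = ((2/(-27))/(⅕))*2 = (5*(2*(-1/27)))*2 = (5*(-2/27))*2 = -10/27*2 = -20/27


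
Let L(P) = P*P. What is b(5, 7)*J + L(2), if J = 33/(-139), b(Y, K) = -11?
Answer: 919/139 ≈ 6.6115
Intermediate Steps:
J = -33/139 (J = 33*(-1/139) = -33/139 ≈ -0.23741)
L(P) = P²
b(5, 7)*J + L(2) = -11*(-33/139) + 2² = 363/139 + 4 = 919/139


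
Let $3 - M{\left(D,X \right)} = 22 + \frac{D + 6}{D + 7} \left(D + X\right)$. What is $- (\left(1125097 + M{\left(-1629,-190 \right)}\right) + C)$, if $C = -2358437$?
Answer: $\frac{1997556061}{1622} \approx 1.2315 \cdot 10^{6}$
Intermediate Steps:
$M{\left(D,X \right)} = -19 - \frac{\left(6 + D\right) \left(D + X\right)}{7 + D}$ ($M{\left(D,X \right)} = 3 - \left(22 + \frac{D + 6}{D + 7} \left(D + X\right)\right) = 3 - \left(22 + \frac{6 + D}{7 + D} \left(D + X\right)\right) = 3 - \left(22 + \frac{\left(6 + D\right) \left(D + X\right)}{7 + D}\right) = -19 - \frac{\left(6 + D\right) \left(D + X\right)}{7 + D}$)
$- (\left(1125097 + M{\left(-1629,-190 \right)}\right) + C) = - (\left(1125097 + \frac{-133 - \left(-1629\right)^{2} - -40725 - -1140 - \left(-1629\right) \left(-190\right)}{7 - 1629}\right) - 2358437) = - (\left(1125097 + \frac{-133 - 2653641 + 40725 + 1140 - 309510}{-1622}\right) - 2358437) = - (\left(1125097 - \frac{-133 - 2653641 + 40725 + 1140 - 309510}{1622}\right) - 2358437) = - (\left(1125097 - - \frac{2921419}{1622}\right) - 2358437) = - (\left(1125097 + \frac{2921419}{1622}\right) - 2358437) = - (\frac{1827828753}{1622} - 2358437) = \left(-1\right) \left(- \frac{1997556061}{1622}\right) = \frac{1997556061}{1622}$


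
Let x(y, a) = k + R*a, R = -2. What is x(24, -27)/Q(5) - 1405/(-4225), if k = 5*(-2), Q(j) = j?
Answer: 7717/845 ≈ 9.1325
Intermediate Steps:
k = -10
x(y, a) = -10 - 2*a
x(24, -27)/Q(5) - 1405/(-4225) = (-10 - 2*(-27))/5 - 1405/(-4225) = (-10 + 54)*(⅕) - 1405*(-1/4225) = 44*(⅕) + 281/845 = 44/5 + 281/845 = 7717/845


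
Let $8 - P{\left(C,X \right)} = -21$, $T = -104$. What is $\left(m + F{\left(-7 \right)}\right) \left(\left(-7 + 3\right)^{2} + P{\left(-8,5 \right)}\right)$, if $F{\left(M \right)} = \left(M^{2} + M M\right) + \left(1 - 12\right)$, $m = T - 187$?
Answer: $-9180$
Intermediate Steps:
$P{\left(C,X \right)} = 29$ ($P{\left(C,X \right)} = 8 - -21 = 8 + 21 = 29$)
$m = -291$ ($m = -104 - 187 = -291$)
$F{\left(M \right)} = -11 + 2 M^{2}$ ($F{\left(M \right)} = \left(M^{2} + M^{2}\right) + \left(1 - 12\right) = 2 M^{2} - 11 = -11 + 2 M^{2}$)
$\left(m + F{\left(-7 \right)}\right) \left(\left(-7 + 3\right)^{2} + P{\left(-8,5 \right)}\right) = \left(-291 - \left(11 - 2 \left(-7\right)^{2}\right)\right) \left(\left(-7 + 3\right)^{2} + 29\right) = \left(-291 + \left(-11 + 2 \cdot 49\right)\right) \left(\left(-4\right)^{2} + 29\right) = \left(-291 + \left(-11 + 98\right)\right) \left(16 + 29\right) = \left(-291 + 87\right) 45 = \left(-204\right) 45 = -9180$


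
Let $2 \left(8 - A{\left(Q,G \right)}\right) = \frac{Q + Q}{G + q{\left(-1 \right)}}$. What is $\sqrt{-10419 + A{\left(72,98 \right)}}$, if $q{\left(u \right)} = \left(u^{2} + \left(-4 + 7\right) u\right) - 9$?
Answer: $\frac{i \sqrt{8756347}}{29} \approx 102.04 i$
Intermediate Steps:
$q{\left(u \right)} = -9 + u^{2} + 3 u$ ($q{\left(u \right)} = \left(u^{2} + 3 u\right) - 9 = -9 + u^{2} + 3 u$)
$A{\left(Q,G \right)} = 8 - \frac{Q}{-11 + G}$ ($A{\left(Q,G \right)} = 8 - \frac{\left(Q + Q\right) \frac{1}{G + \left(-9 + \left(-1\right)^{2} + 3 \left(-1\right)\right)}}{2} = 8 - \frac{2 Q \frac{1}{G - 11}}{2} = 8 - \frac{2 Q \frac{1}{-11 + G}}{2} = 8 - \frac{Q}{-11 + G}$)
$\sqrt{-10419 + A{\left(72,98 \right)}} = \sqrt{-10419 + \frac{-88 - 72 + 8 \cdot 98}{-11 + 98}} = \sqrt{-10419 + \frac{-88 - 72 + 784}{87}} = \sqrt{-10419 + \frac{1}{87} \cdot 624} = \sqrt{-10419 + \frac{208}{29}} = \sqrt{- \frac{301943}{29}} = \frac{i \sqrt{8756347}}{29}$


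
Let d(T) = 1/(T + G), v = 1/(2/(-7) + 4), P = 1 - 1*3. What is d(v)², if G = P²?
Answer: 676/12321 ≈ 0.054866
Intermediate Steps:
P = -2 (P = 1 - 3 = -2)
v = 7/26 (v = 1/(2*(-⅐) + 4) = 1/(-2/7 + 4) = 1/(26/7) = 7/26 ≈ 0.26923)
G = 4 (G = (-2)² = 4)
d(T) = 1/(4 + T) (d(T) = 1/(T + 4) = 1/(4 + T))
d(v)² = (1/(4 + 7/26))² = (1/(111/26))² = (26/111)² = 676/12321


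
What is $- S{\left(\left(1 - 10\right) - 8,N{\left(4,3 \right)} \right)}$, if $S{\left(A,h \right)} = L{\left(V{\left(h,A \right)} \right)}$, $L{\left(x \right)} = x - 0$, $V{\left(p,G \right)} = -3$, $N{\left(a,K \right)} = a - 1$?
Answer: $3$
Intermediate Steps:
$N{\left(a,K \right)} = -1 + a$
$L{\left(x \right)} = x$ ($L{\left(x \right)} = x + 0 = x$)
$S{\left(A,h \right)} = -3$
$- S{\left(\left(1 - 10\right) - 8,N{\left(4,3 \right)} \right)} = \left(-1\right) \left(-3\right) = 3$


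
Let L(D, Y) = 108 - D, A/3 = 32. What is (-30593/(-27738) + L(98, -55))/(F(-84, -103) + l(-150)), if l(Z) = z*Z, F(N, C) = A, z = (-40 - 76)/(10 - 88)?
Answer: -4003649/45823176 ≈ -0.087372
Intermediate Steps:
A = 96 (A = 3*32 = 96)
z = 58/39 (z = -116/(-78) = -116*(-1/78) = 58/39 ≈ 1.4872)
F(N, C) = 96
l(Z) = 58*Z/39
(-30593/(-27738) + L(98, -55))/(F(-84, -103) + l(-150)) = (-30593/(-27738) + (108 - 1*98))/(96 + (58/39)*(-150)) = (-30593*(-1/27738) + (108 - 98))/(96 - 2900/13) = (30593/27738 + 10)/(-1652/13) = (307973/27738)*(-13/1652) = -4003649/45823176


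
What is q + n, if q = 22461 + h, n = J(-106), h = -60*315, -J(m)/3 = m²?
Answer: -30147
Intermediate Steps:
J(m) = -3*m²
h = -18900
n = -33708 (n = -3*(-106)² = -3*11236 = -33708)
q = 3561 (q = 22461 - 18900 = 3561)
q + n = 3561 - 33708 = -30147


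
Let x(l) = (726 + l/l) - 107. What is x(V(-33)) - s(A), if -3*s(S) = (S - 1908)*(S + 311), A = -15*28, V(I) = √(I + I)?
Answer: 85204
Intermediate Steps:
V(I) = √2*√I (V(I) = √(2*I) = √2*√I)
A = -420
x(l) = 620 (x(l) = (726 + 1) - 107 = 727 - 107 = 620)
s(S) = -(-1908 + S)*(311 + S)/3 (s(S) = -(S - 1908)*(S + 311)/3 = -(-1908 + S)*(311 + S)/3)
x(V(-33)) - s(A) = 620 - (197796 - ⅓*(-420)² + (1597/3)*(-420)) = 620 - (197796 - ⅓*176400 - 223580) = 620 - (197796 - 58800 - 223580) = 620 - 1*(-84584) = 620 + 84584 = 85204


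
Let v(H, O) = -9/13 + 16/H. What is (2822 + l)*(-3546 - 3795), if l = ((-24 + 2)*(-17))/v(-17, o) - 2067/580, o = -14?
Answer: -3980179005873/209380 ≈ -1.9009e+7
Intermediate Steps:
v(H, O) = -9/13 + 16/H (v(H, O) = -9*1/13 + 16/H = -9/13 + 16/H)
l = -48685507/209380 (l = ((-24 + 2)*(-17))/(-9/13 + 16/(-17)) - 2067/580 = (-22*(-17))/(-9/13 + 16*(-1/17)) - 2067*1/580 = 374/(-9/13 - 16/17) - 2067/580 = 374/(-361/221) - 2067/580 = 374*(-221/361) - 2067/580 = -82654/361 - 2067/580 = -48685507/209380 ≈ -232.52)
(2822 + l)*(-3546 - 3795) = (2822 - 48685507/209380)*(-3546 - 3795) = (542184853/209380)*(-7341) = -3980179005873/209380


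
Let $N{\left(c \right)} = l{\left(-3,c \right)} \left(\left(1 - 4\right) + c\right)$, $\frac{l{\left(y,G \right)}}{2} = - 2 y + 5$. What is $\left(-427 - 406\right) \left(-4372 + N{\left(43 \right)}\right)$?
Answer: $2908836$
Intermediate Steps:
$l{\left(y,G \right)} = 10 - 4 y$ ($l{\left(y,G \right)} = 2 \left(- 2 y + 5\right) = 2 \left(5 - 2 y\right) = 10 - 4 y$)
$N{\left(c \right)} = -66 + 22 c$ ($N{\left(c \right)} = \left(10 - -12\right) \left(\left(1 - 4\right) + c\right) = \left(10 + 12\right) \left(\left(1 - 4\right) + c\right) = 22 \left(-3 + c\right) = -66 + 22 c$)
$\left(-427 - 406\right) \left(-4372 + N{\left(43 \right)}\right) = \left(-427 - 406\right) \left(-4372 + \left(-66 + 22 \cdot 43\right)\right) = - 833 \left(-4372 + \left(-66 + 946\right)\right) = - 833 \left(-4372 + 880\right) = \left(-833\right) \left(-3492\right) = 2908836$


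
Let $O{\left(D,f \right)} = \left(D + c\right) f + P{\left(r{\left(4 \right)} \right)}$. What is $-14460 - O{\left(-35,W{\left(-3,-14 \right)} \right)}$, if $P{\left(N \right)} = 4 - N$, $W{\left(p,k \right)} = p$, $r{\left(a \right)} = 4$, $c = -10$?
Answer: $-14595$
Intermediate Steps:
$O{\left(D,f \right)} = f \left(-10 + D\right)$ ($O{\left(D,f \right)} = \left(D - 10\right) f + \left(4 - 4\right) = \left(-10 + D\right) f + \left(4 - 4\right) = f \left(-10 + D\right) + 0 = f \left(-10 + D\right)$)
$-14460 - O{\left(-35,W{\left(-3,-14 \right)} \right)} = -14460 - - 3 \left(-10 - 35\right) = -14460 - \left(-3\right) \left(-45\right) = -14460 - 135 = -14595$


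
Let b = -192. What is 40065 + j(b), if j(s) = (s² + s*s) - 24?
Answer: 113769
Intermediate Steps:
j(s) = -24 + 2*s² (j(s) = (s² + s²) - 24 = 2*s² - 24 = -24 + 2*s²)
40065 + j(b) = 40065 + (-24 + 2*(-192)²) = 40065 + (-24 + 2*36864) = 40065 + (-24 + 73728) = 40065 + 73704 = 113769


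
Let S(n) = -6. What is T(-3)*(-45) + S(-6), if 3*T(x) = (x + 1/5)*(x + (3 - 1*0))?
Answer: -6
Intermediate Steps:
T(x) = (3 + x)*(⅕ + x)/3 (T(x) = ((x + 1/5)*(x + (3 - 1*0)))/3 = ((x + ⅕)*(x + (3 + 0)))/3 = ((⅕ + x)*(x + 3))/3 = ((⅕ + x)*(3 + x))/3 = ((3 + x)*(⅕ + x))/3 = (3 + x)*(⅕ + x)/3)
T(-3)*(-45) + S(-6) = (⅕ + (⅓)*(-3)² + (16/15)*(-3))*(-45) - 6 = (⅕ + (⅓)*9 - 16/5)*(-45) - 6 = (⅕ + 3 - 16/5)*(-45) - 6 = 0*(-45) - 6 = 0 - 6 = -6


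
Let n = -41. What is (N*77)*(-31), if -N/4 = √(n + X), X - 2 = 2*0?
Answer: 9548*I*√39 ≈ 59627.0*I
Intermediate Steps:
X = 2 (X = 2 + 2*0 = 2 + 0 = 2)
N = -4*I*√39 (N = -4*√(-41 + 2) = -4*I*√39 ≈ -24.98*I)
(N*77)*(-31) = (-4*I*√39*77)*(-31) = -308*I*√39*(-31) = 9548*I*√39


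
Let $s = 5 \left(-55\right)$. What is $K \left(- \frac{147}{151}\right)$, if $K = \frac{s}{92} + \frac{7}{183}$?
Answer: $\frac{2434369}{847412} \approx 2.8727$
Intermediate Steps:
$s = -275$
$K = - \frac{49681}{16836}$ ($K = - \frac{275}{92} + \frac{7}{183} = - \frac{49681}{16836} \approx -2.9509$)
$K \left(- \frac{147}{151}\right) = - \frac{49681 \left(- \frac{147}{151}\right)}{16836} = - \frac{49681 \left(\left(-147\right) \frac{1}{151}\right)}{16836} = \left(- \frac{49681}{16836}\right) \left(- \frac{147}{151}\right) = \frac{2434369}{847412}$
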